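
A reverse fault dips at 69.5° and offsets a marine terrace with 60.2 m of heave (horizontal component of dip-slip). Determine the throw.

throw = heave × tan(dip) = 60.2 × tan(69.5°) = 161 m

161 m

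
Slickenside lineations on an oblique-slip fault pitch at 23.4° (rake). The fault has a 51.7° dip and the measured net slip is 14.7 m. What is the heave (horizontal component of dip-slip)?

3.62 m

dip-slip = net slip × sin(rake) = 14.7 m × sin(23.4°) = 5.838 m
heave = dip-slip × cos(dip) = 5.838 × cos(51.7°) = 3.62 m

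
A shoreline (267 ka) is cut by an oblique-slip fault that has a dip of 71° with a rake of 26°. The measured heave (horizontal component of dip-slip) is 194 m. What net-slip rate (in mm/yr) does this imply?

5.09 mm/yr

dip-slip = heave / cos(dip) = 194 / cos(71°) = 595.9 m
net slip = dip-slip / sin(rake) = 595.9 / sin(26°) = 1359 m
rate = 1359 m / 267 ka = 0.00509 m/yr = 5.09 mm/yr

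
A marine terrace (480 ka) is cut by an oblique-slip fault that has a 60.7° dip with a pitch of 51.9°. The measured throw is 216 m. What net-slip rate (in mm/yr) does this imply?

0.656 mm/yr

dip-slip = throw / sin(dip) = 216 / sin(60.7°) = 247.7 m
net slip = dip-slip / sin(rake) = 247.7 / sin(51.9°) = 314.7 m
rate = 314.7 m / 480 ka = 0.000656 m/yr = 0.656 mm/yr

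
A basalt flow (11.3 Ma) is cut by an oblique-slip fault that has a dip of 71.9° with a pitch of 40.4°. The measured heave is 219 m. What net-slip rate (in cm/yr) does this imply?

0.00963 cm/yr

dip-slip = heave / cos(dip) = 219 / cos(71.9°) = 704.9 m
net slip = dip-slip / sin(rake) = 704.9 / sin(40.4°) = 1088 m
rate = 1088 m / 11.3 Ma = 0.0000963 m/yr = 0.00963 cm/yr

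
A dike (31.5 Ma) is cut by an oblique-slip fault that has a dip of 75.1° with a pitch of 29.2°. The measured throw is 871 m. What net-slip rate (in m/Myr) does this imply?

58.6 m/Myr

dip-slip = throw / sin(dip) = 871 / sin(75.1°) = 901.3 m
net slip = dip-slip / sin(rake) = 901.3 / sin(29.2°) = 1847 m
rate = 1847 m / 31.5 Ma = 0.0000586 m/yr = 58.6 m/Myr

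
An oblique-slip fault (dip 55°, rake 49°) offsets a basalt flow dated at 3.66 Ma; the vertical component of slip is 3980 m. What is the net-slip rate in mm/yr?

1.76 mm/yr

dip-slip = throw / sin(dip) = 3980 / sin(55°) = 4859 m
net slip = dip-slip / sin(rake) = 4859 / sin(49°) = 6438 m
rate = 6438 m / 3.66 Ma = 0.00176 m/yr = 1.76 mm/yr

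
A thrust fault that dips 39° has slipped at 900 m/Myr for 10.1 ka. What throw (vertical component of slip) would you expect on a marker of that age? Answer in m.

5.72 m

dip-slip = rate × time = 900 m/Myr × 10.1 ka = 9.090 m
throw = dip-slip × sin(dip) = 9.090 × sin(39°) = 5.72 m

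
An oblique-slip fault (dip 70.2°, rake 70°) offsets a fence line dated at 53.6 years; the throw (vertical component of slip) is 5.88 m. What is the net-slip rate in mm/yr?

124 mm/yr

dip-slip = throw / sin(dip) = 5.88 / sin(70.2°) = 6.249 m
net slip = dip-slip / sin(rake) = 6.249 / sin(70°) = 6.651 m
rate = 6.651 m / 53.6 years = 0.124 m/yr = 124 mm/yr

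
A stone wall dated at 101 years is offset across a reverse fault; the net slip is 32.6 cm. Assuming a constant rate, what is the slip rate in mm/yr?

3.23 mm/yr

rate = 32.6 cm / 101 years = 0.00323 m/yr = 3.23 mm/yr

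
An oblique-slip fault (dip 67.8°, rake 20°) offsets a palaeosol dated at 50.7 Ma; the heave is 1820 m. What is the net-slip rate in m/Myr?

dip-slip = heave / cos(dip) = 1820 / cos(67.8°) = 4817 m
net slip = dip-slip / sin(rake) = 4817 / sin(20°) = 14080 m
rate = 14080 m / 50.7 Ma = 0.000278 m/yr = 278 m/Myr

278 m/Myr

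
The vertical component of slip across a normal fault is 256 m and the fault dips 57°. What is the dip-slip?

dip-slip = throw / sin(dip) = 256 / sin(57°) = 305 m

305 m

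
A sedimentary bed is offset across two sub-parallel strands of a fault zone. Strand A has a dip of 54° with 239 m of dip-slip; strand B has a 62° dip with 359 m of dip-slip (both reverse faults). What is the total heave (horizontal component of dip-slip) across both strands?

309 m

heave_A = 239 × cos(54°) = 140.5 m
heave_B = 359 × cos(62°) = 168.5 m
total = 140.5 + 168.5 = 309 m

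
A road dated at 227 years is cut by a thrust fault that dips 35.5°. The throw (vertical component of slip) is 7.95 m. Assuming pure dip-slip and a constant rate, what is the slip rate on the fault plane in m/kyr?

dip-slip = throw / sin(dip) = 7.95 m / sin(35.5°) = 13.69 m
rate = 13.69 m / 227 years = 0.0603 m/yr = 60.3 m/kyr

60.3 m/kyr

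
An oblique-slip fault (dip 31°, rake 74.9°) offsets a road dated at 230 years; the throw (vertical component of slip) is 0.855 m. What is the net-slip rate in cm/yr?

0.748 cm/yr

dip-slip = throw / sin(dip) = 0.855 / sin(31°) = 1.660 m
net slip = dip-slip / sin(rake) = 1.660 / sin(74.9°) = 1.719 m
rate = 1.719 m / 230 years = 0.00748 m/yr = 0.748 cm/yr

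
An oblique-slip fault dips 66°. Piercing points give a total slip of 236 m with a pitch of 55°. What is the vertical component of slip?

177 m

dip-slip = net slip × sin(rake) = 236 m × sin(55°) = 193.3 m
throw = dip-slip × sin(dip) = 193.3 × sin(66°) = 177 m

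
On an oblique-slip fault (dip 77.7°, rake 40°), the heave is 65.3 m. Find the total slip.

477 m

dip-slip = heave / cos(dip) = 65.3 / cos(77.7°) = 306.5 m
net slip = dip-slip / sin(rake) = 306.5 / sin(40°) = 477 m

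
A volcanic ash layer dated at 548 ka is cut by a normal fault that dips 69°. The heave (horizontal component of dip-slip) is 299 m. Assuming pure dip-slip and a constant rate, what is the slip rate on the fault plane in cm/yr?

0.152 cm/yr

dip-slip = heave / cos(dip) = 299 m / cos(69°) = 834.3 m
rate = 834.3 m / 548 ka = 0.00152 m/yr = 0.152 cm/yr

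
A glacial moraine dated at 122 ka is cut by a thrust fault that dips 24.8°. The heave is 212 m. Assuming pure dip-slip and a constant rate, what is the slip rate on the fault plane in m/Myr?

1910 m/Myr

dip-slip = heave / cos(dip) = 212 m / cos(24.8°) = 233.5 m
rate = 233.5 m / 122 ka = 0.00191 m/yr = 1910 m/Myr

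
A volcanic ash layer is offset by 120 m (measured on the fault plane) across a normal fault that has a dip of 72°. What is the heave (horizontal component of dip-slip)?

heave = dip-slip × cos(dip) = 120 m × cos(72°) = 37.1 m

37.1 m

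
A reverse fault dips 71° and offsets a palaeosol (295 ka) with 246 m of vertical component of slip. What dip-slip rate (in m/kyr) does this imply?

0.882 m/kyr

dip-slip = throw / sin(dip) = 246 m / sin(71°) = 260.2 m
rate = 260.2 m / 295 ka = 0.000882 m/yr = 0.882 m/kyr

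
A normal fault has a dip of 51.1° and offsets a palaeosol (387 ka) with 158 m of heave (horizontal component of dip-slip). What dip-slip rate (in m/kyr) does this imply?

0.650 m/kyr

dip-slip = heave / cos(dip) = 158 m / cos(51.1°) = 251.6 m
rate = 251.6 m / 387 ka = 0.000650 m/yr = 0.650 m/kyr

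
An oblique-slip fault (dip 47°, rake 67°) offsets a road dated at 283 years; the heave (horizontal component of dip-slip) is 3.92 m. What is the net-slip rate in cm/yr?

dip-slip = heave / cos(dip) = 3.92 / cos(47°) = 5.748 m
net slip = dip-slip / sin(rake) = 5.748 / sin(67°) = 6.244 m
rate = 6.244 m / 283 years = 0.0221 m/yr = 2.21 cm/yr

2.21 cm/yr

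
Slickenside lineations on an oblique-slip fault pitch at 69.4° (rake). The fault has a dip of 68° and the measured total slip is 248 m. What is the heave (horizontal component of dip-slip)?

87 m

dip-slip = net slip × sin(rake) = 248 m × sin(69.4°) = 232.1 m
heave = dip-slip × cos(dip) = 232.1 × cos(68°) = 87 m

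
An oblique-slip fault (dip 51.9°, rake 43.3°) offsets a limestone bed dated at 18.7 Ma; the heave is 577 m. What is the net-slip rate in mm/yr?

0.0729 mm/yr

dip-slip = heave / cos(dip) = 577 / cos(51.9°) = 935.1 m
net slip = dip-slip / sin(rake) = 935.1 / sin(43.3°) = 1364 m
rate = 1364 m / 18.7 Ma = 0.0000729 m/yr = 0.0729 mm/yr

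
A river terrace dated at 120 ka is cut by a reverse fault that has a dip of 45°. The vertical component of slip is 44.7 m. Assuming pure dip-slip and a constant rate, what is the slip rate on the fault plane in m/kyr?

0.527 m/kyr

dip-slip = throw / sin(dip) = 44.7 m / sin(45°) = 63.22 m
rate = 63.22 m / 120 ka = 0.000527 m/yr = 0.527 m/kyr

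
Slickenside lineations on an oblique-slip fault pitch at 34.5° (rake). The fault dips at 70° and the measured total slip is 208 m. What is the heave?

dip-slip = net slip × sin(rake) = 208 m × sin(34.5°) = 117.8 m
heave = dip-slip × cos(dip) = 117.8 × cos(70°) = 40.3 m

40.3 m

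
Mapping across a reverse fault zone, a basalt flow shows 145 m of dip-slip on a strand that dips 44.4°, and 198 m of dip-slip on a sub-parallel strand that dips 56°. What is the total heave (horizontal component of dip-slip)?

heave_A = 145 × cos(44.4°) = 103.6 m
heave_B = 198 × cos(56°) = 110.7 m
total = 103.6 + 110.7 = 214 m

214 m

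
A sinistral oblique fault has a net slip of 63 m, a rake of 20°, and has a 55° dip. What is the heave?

12.4 m

dip-slip = net slip × sin(rake) = 63 m × sin(20°) = 21.55 m
heave = dip-slip × cos(dip) = 21.55 × cos(55°) = 12.4 m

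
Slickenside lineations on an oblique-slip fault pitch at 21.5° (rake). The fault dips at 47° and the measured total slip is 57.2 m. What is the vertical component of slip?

dip-slip = net slip × sin(rake) = 57.2 m × sin(21.5°) = 20.96 m
throw = dip-slip × sin(dip) = 20.96 × sin(47°) = 15.3 m

15.3 m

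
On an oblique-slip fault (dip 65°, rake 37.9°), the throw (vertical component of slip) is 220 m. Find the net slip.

395 m

dip-slip = throw / sin(dip) = 220 / sin(65°) = 242.7 m
net slip = dip-slip / sin(rake) = 242.7 / sin(37.9°) = 395 m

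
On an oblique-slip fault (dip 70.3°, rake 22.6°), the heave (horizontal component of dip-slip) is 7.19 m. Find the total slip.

55.5 m

dip-slip = heave / cos(dip) = 7.19 / cos(70.3°) = 21.33 m
net slip = dip-slip / sin(rake) = 21.33 / sin(22.6°) = 55.5 m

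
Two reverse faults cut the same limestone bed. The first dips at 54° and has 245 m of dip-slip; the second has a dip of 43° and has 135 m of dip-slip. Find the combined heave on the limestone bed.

243 m

heave_A = 245 × cos(54°) = 144 m
heave_B = 135 × cos(43°) = 98.73 m
total = 144 + 98.73 = 243 m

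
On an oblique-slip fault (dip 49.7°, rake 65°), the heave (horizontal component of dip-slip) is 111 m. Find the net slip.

189 m

dip-slip = heave / cos(dip) = 111 / cos(49.7°) = 171.6 m
net slip = dip-slip / sin(rake) = 171.6 / sin(65°) = 189 m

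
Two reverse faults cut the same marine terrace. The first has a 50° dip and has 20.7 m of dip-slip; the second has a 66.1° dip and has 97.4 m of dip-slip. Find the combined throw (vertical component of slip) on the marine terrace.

throw_A = 20.7 × sin(50°) = 15.86 m
throw_B = 97.4 × sin(66.1°) = 89.05 m
total = 15.86 + 89.05 = 105 m

105 m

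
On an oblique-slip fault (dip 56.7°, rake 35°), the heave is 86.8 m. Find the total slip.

dip-slip = heave / cos(dip) = 86.8 / cos(56.7°) = 158.1 m
net slip = dip-slip / sin(rake) = 158.1 / sin(35°) = 276 m

276 m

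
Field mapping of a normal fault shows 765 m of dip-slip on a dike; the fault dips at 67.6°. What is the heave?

292 m

heave = dip-slip × cos(dip) = 765 m × cos(67.6°) = 292 m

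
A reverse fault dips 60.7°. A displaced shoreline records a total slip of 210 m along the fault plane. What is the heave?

103 m

heave = dip-slip × cos(dip) = 210 m × cos(60.7°) = 103 m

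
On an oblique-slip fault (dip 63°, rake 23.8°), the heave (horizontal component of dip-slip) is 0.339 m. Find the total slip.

dip-slip = heave / cos(dip) = 0.339 / cos(63°) = 0.7467 m
net slip = dip-slip / sin(rake) = 0.7467 / sin(23.8°) = 1.85 m

1.85 m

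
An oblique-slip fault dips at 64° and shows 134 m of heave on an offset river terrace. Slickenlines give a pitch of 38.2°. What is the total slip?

dip-slip = heave / cos(dip) = 134 / cos(64°) = 305.7 m
net slip = dip-slip / sin(rake) = 305.7 / sin(38.2°) = 494 m

494 m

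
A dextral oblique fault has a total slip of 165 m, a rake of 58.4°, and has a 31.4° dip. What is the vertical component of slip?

dip-slip = net slip × sin(rake) = 165 m × sin(58.4°) = 140.5 m
throw = dip-slip × sin(dip) = 140.5 × sin(31.4°) = 73.2 m

73.2 m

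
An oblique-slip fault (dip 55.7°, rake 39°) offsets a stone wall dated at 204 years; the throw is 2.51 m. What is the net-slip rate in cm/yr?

dip-slip = throw / sin(dip) = 2.51 / sin(55.7°) = 3.038 m
net slip = dip-slip / sin(rake) = 3.038 / sin(39°) = 4.828 m
rate = 4.828 m / 204 years = 0.0237 m/yr = 2.37 cm/yr

2.37 cm/yr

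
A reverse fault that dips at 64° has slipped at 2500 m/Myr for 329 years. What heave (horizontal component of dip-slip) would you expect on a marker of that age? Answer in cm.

dip-slip = rate × time = 2500 m/Myr × 329 years = 0.8225 m
heave = dip-slip × cos(dip) = 0.8225 × cos(64°) = 0.361 m = 36.1 cm

36.1 cm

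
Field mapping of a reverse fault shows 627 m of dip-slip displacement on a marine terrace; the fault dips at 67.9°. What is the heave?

236 m

heave = dip-slip × cos(dip) = 627 m × cos(67.9°) = 236 m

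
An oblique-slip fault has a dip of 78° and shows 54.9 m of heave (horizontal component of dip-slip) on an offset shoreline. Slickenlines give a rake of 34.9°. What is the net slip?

462 m

dip-slip = heave / cos(dip) = 54.9 / cos(78°) = 264.1 m
net slip = dip-slip / sin(rake) = 264.1 / sin(34.9°) = 462 m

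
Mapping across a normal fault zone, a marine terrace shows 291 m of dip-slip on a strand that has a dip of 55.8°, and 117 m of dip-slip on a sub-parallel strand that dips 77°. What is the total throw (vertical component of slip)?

355 m

throw_A = 291 × sin(55.8°) = 240.7 m
throw_B = 117 × sin(77°) = 114 m
total = 240.7 + 114 = 355 m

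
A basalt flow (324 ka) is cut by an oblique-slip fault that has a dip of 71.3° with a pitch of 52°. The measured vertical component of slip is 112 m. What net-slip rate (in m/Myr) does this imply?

dip-slip = throw / sin(dip) = 112 / sin(71.3°) = 118.2 m
net slip = dip-slip / sin(rake) = 118.2 / sin(52°) = 150.1 m
rate = 150.1 m / 324 ka = 0.000463 m/yr = 463 m/Myr

463 m/Myr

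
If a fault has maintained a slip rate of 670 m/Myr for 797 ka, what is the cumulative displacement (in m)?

slip = rate × time = 670 m/Myr × 797 ka = 534 m

534 m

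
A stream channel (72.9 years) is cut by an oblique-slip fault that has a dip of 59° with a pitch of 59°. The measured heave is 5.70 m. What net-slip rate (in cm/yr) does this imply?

17.7 cm/yr

dip-slip = heave / cos(dip) = 5.70 / cos(59°) = 11.07 m
net slip = dip-slip / sin(rake) = 11.07 / sin(59°) = 12.91 m
rate = 12.91 m / 72.9 years = 0.177 m/yr = 17.7 cm/yr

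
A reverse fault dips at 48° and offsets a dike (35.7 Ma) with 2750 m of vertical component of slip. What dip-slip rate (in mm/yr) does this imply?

dip-slip = throw / sin(dip) = 2750 m / sin(48°) = 3700 m
rate = 3700 m / 35.7 Ma = 0.000104 m/yr = 0.104 mm/yr

0.104 mm/yr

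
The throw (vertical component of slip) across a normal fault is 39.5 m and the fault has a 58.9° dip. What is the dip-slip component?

46.1 m

dip-slip = throw / sin(dip) = 39.5 / sin(58.9°) = 46.1 m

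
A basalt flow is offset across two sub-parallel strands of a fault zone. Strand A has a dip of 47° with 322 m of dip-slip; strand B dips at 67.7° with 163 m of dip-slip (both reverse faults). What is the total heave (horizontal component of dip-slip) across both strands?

heave_A = 322 × cos(47°) = 219.6 m
heave_B = 163 × cos(67.7°) = 61.85 m
total = 219.6 + 61.85 = 281 m

281 m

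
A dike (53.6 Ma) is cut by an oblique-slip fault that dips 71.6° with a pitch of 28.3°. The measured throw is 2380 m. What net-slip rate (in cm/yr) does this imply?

dip-slip = throw / sin(dip) = 2380 / sin(71.6°) = 2508 m
net slip = dip-slip / sin(rake) = 2508 / sin(28.3°) = 5291 m
rate = 5291 m / 53.6 Ma = 0.0000987 m/yr = 0.00987 cm/yr

0.00987 cm/yr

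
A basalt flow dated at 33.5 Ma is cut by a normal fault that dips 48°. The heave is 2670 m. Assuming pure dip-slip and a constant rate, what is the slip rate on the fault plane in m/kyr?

dip-slip = heave / cos(dip) = 2670 m / cos(48°) = 3990 m
rate = 3990 m / 33.5 Ma = 0.000119 m/yr = 0.119 m/kyr

0.119 m/kyr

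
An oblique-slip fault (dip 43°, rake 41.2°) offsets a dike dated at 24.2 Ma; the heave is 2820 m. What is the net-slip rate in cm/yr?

dip-slip = heave / cos(dip) = 2820 / cos(43°) = 3856 m
net slip = dip-slip / sin(rake) = 3856 / sin(41.2°) = 5854 m
rate = 5854 m / 24.2 Ma = 0.000242 m/yr = 0.0242 cm/yr

0.0242 cm/yr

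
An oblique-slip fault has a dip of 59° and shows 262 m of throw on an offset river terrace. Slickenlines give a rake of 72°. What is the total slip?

321 m

dip-slip = throw / sin(dip) = 262 / sin(59°) = 305.7 m
net slip = dip-slip / sin(rake) = 305.7 / sin(72°) = 321 m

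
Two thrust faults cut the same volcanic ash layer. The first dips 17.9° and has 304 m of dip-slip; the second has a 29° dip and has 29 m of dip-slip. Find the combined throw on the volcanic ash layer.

throw_A = 304 × sin(17.9°) = 93.44 m
throw_B = 29 × sin(29°) = 14.06 m
total = 93.44 + 14.06 = 107 m

107 m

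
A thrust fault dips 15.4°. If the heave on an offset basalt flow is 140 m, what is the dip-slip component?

145 m

dip-slip = heave / cos(dip) = 140 / cos(15.4°) = 145 m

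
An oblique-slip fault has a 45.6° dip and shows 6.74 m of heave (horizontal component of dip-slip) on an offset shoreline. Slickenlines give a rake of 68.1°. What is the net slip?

dip-slip = heave / cos(dip) = 6.74 / cos(45.6°) = 9.633 m
net slip = dip-slip / sin(rake) = 9.633 / sin(68.1°) = 10.4 m

10.4 m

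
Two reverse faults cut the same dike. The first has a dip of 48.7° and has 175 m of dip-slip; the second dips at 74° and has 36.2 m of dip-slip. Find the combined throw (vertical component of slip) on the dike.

throw_A = 175 × sin(48.7°) = 131.5 m
throw_B = 36.2 × sin(74°) = 34.80 m
total = 131.5 + 34.80 = 166 m

166 m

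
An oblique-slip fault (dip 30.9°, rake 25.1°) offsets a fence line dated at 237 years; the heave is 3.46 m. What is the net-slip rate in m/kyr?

dip-slip = heave / cos(dip) = 3.46 / cos(30.9°) = 4.032 m
net slip = dip-slip / sin(rake) = 4.032 / sin(25.1°) = 9.506 m
rate = 9.506 m / 237 years = 0.0401 m/yr = 40.1 m/kyr

40.1 m/kyr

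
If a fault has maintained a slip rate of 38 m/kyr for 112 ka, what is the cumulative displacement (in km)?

slip = rate × time = 38 m/kyr × 112 ka = 4260 m = 4.26 km

4.26 km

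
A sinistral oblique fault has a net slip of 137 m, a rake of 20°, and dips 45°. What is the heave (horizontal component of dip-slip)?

dip-slip = net slip × sin(rake) = 137 m × sin(20°) = 46.86 m
heave = dip-slip × cos(dip) = 46.86 × cos(45°) = 33.1 m

33.1 m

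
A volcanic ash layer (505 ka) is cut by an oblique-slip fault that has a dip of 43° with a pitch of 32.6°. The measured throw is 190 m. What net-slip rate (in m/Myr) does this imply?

1020 m/Myr

dip-slip = throw / sin(dip) = 190 / sin(43°) = 278.6 m
net slip = dip-slip / sin(rake) = 278.6 / sin(32.6°) = 517.1 m
rate = 517.1 m / 505 ka = 0.00102 m/yr = 1020 m/Myr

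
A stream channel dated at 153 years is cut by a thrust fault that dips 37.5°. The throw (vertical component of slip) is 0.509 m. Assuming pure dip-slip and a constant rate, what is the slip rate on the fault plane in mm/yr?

5.46 mm/yr

dip-slip = throw / sin(dip) = 0.509 m / sin(37.5°) = 0.8361 m
rate = 0.8361 m / 153 years = 0.00546 m/yr = 5.46 mm/yr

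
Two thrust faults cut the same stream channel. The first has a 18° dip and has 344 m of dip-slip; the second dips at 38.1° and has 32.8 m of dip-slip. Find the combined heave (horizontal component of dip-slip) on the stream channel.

heave_A = 344 × cos(18°) = 327.2 m
heave_B = 32.8 × cos(38.1°) = 25.81 m
total = 327.2 + 25.81 = 353 m

353 m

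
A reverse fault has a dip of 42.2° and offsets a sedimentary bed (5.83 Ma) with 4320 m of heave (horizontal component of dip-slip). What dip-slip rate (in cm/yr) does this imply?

dip-slip = heave / cos(dip) = 4320 m / cos(42.2°) = 5831 m
rate = 5831 m / 5.83 Ma = 0.00100 m/yr = 0.100 cm/yr

0.100 cm/yr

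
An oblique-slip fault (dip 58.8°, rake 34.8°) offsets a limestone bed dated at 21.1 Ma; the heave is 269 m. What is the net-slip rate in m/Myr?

43.1 m/Myr

dip-slip = heave / cos(dip) = 269 / cos(58.8°) = 519.3 m
net slip = dip-slip / sin(rake) = 519.3 / sin(34.8°) = 909.9 m
rate = 909.9 m / 21.1 Ma = 0.0000431 m/yr = 43.1 m/Myr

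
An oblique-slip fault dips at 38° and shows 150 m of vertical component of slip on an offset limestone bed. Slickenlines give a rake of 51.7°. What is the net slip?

310 m

dip-slip = throw / sin(dip) = 150 / sin(38°) = 243.6 m
net slip = dip-slip / sin(rake) = 243.6 / sin(51.7°) = 310 m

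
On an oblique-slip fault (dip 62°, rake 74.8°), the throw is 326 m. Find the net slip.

dip-slip = throw / sin(dip) = 326 / sin(62°) = 369.2 m
net slip = dip-slip / sin(rake) = 369.2 / sin(74.8°) = 383 m

383 m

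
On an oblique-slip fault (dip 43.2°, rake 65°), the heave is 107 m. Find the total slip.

162 m

dip-slip = heave / cos(dip) = 107 / cos(43.2°) = 146.8 m
net slip = dip-slip / sin(rake) = 146.8 / sin(65°) = 162 m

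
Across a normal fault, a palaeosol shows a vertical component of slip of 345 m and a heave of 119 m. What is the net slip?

365 m

net slip = √(throw² + heave²) = √(345² + 119²) = 365 m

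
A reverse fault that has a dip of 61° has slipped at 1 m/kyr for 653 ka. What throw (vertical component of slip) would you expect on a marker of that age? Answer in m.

dip-slip = rate × time = 1 m/kyr × 653 ka = 653 m
throw = dip-slip × sin(dip) = 653 × sin(61°) = 571 m

571 m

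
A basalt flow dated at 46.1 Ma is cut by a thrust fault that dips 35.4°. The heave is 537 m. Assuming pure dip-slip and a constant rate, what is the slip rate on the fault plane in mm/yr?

dip-slip = heave / cos(dip) = 537 m / cos(35.4°) = 658.8 m
rate = 658.8 m / 46.1 Ma = 0.0000143 m/yr = 0.0143 mm/yr

0.0143 mm/yr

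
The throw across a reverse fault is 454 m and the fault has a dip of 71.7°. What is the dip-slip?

478 m

dip-slip = throw / sin(dip) = 454 / sin(71.7°) = 478 m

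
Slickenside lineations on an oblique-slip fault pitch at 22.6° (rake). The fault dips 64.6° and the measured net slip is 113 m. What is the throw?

dip-slip = net slip × sin(rake) = 113 m × sin(22.6°) = 43.43 m
throw = dip-slip × sin(dip) = 43.43 × sin(64.6°) = 39.2 m

39.2 m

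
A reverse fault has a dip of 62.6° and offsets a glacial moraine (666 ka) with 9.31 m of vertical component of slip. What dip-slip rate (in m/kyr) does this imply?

dip-slip = throw / sin(dip) = 9.31 m / sin(62.6°) = 10.49 m
rate = 10.49 m / 666 ka = 0.0000157 m/yr = 0.0157 m/kyr

0.0157 m/kyr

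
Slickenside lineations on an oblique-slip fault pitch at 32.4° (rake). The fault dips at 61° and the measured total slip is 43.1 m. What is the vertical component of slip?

20.2 m

dip-slip = net slip × sin(rake) = 43.1 m × sin(32.4°) = 23.09 m
throw = dip-slip × sin(dip) = 23.09 × sin(61°) = 20.2 m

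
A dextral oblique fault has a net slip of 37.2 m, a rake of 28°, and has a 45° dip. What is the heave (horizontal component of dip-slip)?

12.3 m

dip-slip = net slip × sin(rake) = 37.2 m × sin(28°) = 17.46 m
heave = dip-slip × cos(dip) = 17.46 × cos(45°) = 12.3 m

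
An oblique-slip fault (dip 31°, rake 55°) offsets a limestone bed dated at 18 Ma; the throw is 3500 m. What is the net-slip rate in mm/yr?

0.461 mm/yr

dip-slip = throw / sin(dip) = 3500 / sin(31°) = 6796 m
net slip = dip-slip / sin(rake) = 6796 / sin(55°) = 8296 m
rate = 8296 m / 18 Ma = 0.000461 m/yr = 0.461 mm/yr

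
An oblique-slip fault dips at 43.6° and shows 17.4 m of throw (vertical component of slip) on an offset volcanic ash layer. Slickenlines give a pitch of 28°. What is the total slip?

dip-slip = throw / sin(dip) = 17.4 / sin(43.6°) = 25.23 m
net slip = dip-slip / sin(rake) = 25.23 / sin(28°) = 53.7 m

53.7 m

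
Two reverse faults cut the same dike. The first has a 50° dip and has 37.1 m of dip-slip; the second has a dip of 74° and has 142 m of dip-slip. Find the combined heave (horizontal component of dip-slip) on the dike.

heave_A = 37.1 × cos(50°) = 23.85 m
heave_B = 142 × cos(74°) = 39.14 m
total = 23.85 + 39.14 = 63 m

63 m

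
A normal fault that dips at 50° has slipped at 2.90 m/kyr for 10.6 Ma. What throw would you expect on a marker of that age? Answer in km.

23.5 km

dip-slip = rate × time = 2.90 m/kyr × 10.6 Ma = 30740 m
throw = dip-slip × sin(dip) = 30740 × sin(50°) = 23500 m = 23.5 km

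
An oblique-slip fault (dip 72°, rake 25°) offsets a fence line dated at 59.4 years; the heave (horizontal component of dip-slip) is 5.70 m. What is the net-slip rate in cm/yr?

73.5 cm/yr

dip-slip = heave / cos(dip) = 5.70 / cos(72°) = 18.45 m
net slip = dip-slip / sin(rake) = 18.45 / sin(25°) = 43.65 m
rate = 43.65 m / 59.4 years = 0.735 m/yr = 73.5 cm/yr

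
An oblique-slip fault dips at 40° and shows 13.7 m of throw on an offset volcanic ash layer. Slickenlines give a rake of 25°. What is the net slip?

dip-slip = throw / sin(dip) = 13.7 / sin(40°) = 21.31 m
net slip = dip-slip / sin(rake) = 21.31 / sin(25°) = 50.4 m

50.4 m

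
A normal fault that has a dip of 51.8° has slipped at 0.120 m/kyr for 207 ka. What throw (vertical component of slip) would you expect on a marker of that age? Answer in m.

dip-slip = rate × time = 0.120 m/kyr × 207 ka = 24.84 m
throw = dip-slip × sin(dip) = 24.84 × sin(51.8°) = 19.5 m

19.5 m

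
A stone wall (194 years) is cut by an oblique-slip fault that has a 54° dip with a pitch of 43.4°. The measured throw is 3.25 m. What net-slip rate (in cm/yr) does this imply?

3.01 cm/yr

dip-slip = throw / sin(dip) = 3.25 / sin(54°) = 4.017 m
net slip = dip-slip / sin(rake) = 4.017 / sin(43.4°) = 5.847 m
rate = 5.847 m / 194 years = 0.0301 m/yr = 3.01 cm/yr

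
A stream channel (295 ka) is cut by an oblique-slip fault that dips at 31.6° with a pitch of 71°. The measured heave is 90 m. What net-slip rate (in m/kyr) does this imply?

dip-slip = heave / cos(dip) = 90 / cos(31.6°) = 105.7 m
net slip = dip-slip / sin(rake) = 105.7 / sin(71°) = 111.8 m
rate = 111.8 m / 295 ka = 0.000379 m/yr = 0.379 m/kyr

0.379 m/kyr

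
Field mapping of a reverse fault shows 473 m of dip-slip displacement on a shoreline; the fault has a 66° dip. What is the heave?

192 m

heave = dip-slip × cos(dip) = 473 m × cos(66°) = 192 m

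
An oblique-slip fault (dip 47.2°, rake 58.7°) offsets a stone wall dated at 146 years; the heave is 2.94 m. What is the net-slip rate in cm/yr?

dip-slip = heave / cos(dip) = 2.94 / cos(47.2°) = 4.327 m
net slip = dip-slip / sin(rake) = 4.327 / sin(58.7°) = 5.064 m
rate = 5.064 m / 146 years = 0.0347 m/yr = 3.47 cm/yr

3.47 cm/yr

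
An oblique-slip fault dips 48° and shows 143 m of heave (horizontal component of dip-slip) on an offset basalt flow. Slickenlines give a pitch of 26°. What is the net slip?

dip-slip = heave / cos(dip) = 143 / cos(48°) = 213.7 m
net slip = dip-slip / sin(rake) = 213.7 / sin(26°) = 488 m

488 m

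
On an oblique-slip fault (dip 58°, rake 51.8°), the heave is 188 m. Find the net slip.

dip-slip = heave / cos(dip) = 188 / cos(58°) = 354.8 m
net slip = dip-slip / sin(rake) = 354.8 / sin(51.8°) = 451 m

451 m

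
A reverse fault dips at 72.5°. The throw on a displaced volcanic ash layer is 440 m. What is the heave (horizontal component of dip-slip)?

heave = throw / tan(dip) = 440 / tan(72.5°) = 139 m

139 m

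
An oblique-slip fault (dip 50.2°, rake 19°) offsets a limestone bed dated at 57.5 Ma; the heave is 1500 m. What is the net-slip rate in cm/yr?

0.0125 cm/yr

dip-slip = heave / cos(dip) = 1500 / cos(50.2°) = 2343 m
net slip = dip-slip / sin(rake) = 2343 / sin(19°) = 7198 m
rate = 7198 m / 57.5 Ma = 0.000125 m/yr = 0.0125 cm/yr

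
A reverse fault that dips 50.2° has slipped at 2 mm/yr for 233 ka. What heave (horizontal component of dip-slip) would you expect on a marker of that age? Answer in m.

298 m

dip-slip = rate × time = 2 mm/yr × 233 ka = 466 m
heave = dip-slip × cos(dip) = 466 × cos(50.2°) = 298 m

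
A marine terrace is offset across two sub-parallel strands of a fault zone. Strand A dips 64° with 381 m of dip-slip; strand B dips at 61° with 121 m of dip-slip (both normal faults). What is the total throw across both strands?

throw_A = 381 × sin(64°) = 342.4 m
throw_B = 121 × sin(61°) = 105.8 m
total = 342.4 + 105.8 = 448 m

448 m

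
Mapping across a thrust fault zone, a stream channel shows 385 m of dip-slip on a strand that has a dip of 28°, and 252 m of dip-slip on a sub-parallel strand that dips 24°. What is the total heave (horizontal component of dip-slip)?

570 m

heave_A = 385 × cos(28°) = 339.9 m
heave_B = 252 × cos(24°) = 230.2 m
total = 339.9 + 230.2 = 570 m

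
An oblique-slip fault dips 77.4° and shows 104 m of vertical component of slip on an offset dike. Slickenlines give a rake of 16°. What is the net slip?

dip-slip = throw / sin(dip) = 104 / sin(77.4°) = 106.6 m
net slip = dip-slip / sin(rake) = 106.6 / sin(16°) = 387 m

387 m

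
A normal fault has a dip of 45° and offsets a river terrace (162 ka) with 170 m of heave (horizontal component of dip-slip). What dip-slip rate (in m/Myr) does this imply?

1480 m/Myr

dip-slip = heave / cos(dip) = 170 m / cos(45°) = 240.4 m
rate = 240.4 m / 162 ka = 0.00148 m/yr = 1480 m/Myr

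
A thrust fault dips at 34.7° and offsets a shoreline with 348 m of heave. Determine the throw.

throw = heave × tan(dip) = 348 × tan(34.7°) = 241 m

241 m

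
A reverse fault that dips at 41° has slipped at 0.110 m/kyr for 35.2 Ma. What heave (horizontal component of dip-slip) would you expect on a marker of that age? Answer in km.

dip-slip = rate × time = 0.110 m/kyr × 35.2 Ma = 3872 m
heave = dip-slip × cos(dip) = 3872 × cos(41°) = 2920 m = 2.92 km

2.92 km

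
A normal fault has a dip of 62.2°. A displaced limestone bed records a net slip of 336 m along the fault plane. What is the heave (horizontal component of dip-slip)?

157 m

heave = dip-slip × cos(dip) = 336 m × cos(62.2°) = 157 m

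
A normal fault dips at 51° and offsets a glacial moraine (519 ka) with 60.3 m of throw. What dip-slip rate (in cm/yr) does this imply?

dip-slip = throw / sin(dip) = 60.3 m / sin(51°) = 77.59 m
rate = 77.59 m / 519 ka = 0.000150 m/yr = 0.0150 cm/yr

0.0150 cm/yr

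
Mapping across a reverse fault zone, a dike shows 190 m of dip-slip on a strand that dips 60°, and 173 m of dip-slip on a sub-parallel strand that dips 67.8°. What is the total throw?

325 m

throw_A = 190 × sin(60°) = 164.5 m
throw_B = 173 × sin(67.8°) = 160.2 m
total = 164.5 + 160.2 = 325 m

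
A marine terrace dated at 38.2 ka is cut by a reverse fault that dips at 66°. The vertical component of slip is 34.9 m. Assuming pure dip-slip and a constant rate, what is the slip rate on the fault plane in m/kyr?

dip-slip = throw / sin(dip) = 34.9 m / sin(66°) = 38.20 m
rate = 38.20 m / 38.2 ka = 0.00100 m/yr = 1 m/kyr

1 m/kyr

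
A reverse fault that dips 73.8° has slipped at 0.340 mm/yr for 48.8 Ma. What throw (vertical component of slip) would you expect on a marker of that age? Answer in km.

dip-slip = rate × time = 0.340 mm/yr × 48.8 Ma = 16590 m
throw = dip-slip × sin(dip) = 16590 × sin(73.8°) = 15900 m = 15.9 km

15.9 km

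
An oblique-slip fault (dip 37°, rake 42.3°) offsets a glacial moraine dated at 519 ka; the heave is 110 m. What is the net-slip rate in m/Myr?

394 m/Myr

dip-slip = heave / cos(dip) = 110 / cos(37°) = 137.7 m
net slip = dip-slip / sin(rake) = 137.7 / sin(42.3°) = 204.7 m
rate = 204.7 m / 519 ka = 0.000394 m/yr = 394 m/Myr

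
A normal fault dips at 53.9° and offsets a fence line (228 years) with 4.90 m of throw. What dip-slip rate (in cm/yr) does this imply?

dip-slip = throw / sin(dip) = 4.90 m / sin(53.9°) = 6.064 m
rate = 6.064 m / 228 years = 0.0266 m/yr = 2.66 cm/yr

2.66 cm/yr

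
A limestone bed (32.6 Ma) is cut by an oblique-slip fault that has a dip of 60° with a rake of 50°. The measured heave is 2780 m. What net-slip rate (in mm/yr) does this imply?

0.223 mm/yr

dip-slip = heave / cos(dip) = 2780 / cos(60°) = 5560 m
net slip = dip-slip / sin(rake) = 5560 / sin(50°) = 7258 m
rate = 7258 m / 32.6 Ma = 0.000223 m/yr = 0.223 mm/yr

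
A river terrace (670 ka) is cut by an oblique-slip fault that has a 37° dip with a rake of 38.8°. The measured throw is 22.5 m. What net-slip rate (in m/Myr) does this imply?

dip-slip = throw / sin(dip) = 22.5 / sin(37°) = 37.39 m
net slip = dip-slip / sin(rake) = 37.39 / sin(38.8°) = 59.67 m
rate = 59.67 m / 670 ka = 0.0000891 m/yr = 89.1 m/Myr

89.1 m/Myr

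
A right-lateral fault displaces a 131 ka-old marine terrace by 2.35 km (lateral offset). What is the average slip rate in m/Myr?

rate = 2.35 km / 131 ka = 0.0179 m/yr = 17900 m/Myr

17900 m/Myr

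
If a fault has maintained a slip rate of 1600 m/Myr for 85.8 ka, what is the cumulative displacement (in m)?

137 m

slip = rate × time = 1600 m/Myr × 85.8 ka = 137 m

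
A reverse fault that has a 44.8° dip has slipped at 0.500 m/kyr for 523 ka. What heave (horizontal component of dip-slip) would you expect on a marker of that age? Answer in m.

186 m

dip-slip = rate × time = 0.500 m/kyr × 523 ka = 261.5 m
heave = dip-slip × cos(dip) = 261.5 × cos(44.8°) = 186 m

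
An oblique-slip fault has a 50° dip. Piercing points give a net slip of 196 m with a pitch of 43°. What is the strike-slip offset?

strike-slip = net slip × cos(rake) = 196 m × cos(43°) = 143 m

143 m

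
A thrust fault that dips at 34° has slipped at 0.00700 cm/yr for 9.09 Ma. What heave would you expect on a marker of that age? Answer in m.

dip-slip = rate × time = 0.00700 cm/yr × 9.09 Ma = 636.3 m
heave = dip-slip × cos(dip) = 636.3 × cos(34°) = 528 m

528 m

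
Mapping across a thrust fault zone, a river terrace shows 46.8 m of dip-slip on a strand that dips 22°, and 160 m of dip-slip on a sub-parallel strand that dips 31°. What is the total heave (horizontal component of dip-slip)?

181 m

heave_A = 46.8 × cos(22°) = 43.39 m
heave_B = 160 × cos(31°) = 137.1 m
total = 43.39 + 137.1 = 181 m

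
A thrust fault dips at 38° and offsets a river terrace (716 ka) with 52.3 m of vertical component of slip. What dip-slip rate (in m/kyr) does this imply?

0.119 m/kyr

dip-slip = throw / sin(dip) = 52.3 m / sin(38°) = 84.95 m
rate = 84.95 m / 716 ka = 0.000119 m/yr = 0.119 m/kyr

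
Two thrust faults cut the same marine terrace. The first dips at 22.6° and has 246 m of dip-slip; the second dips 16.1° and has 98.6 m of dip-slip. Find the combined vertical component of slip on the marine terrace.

throw_A = 246 × sin(22.6°) = 94.54 m
throw_B = 98.6 × sin(16.1°) = 27.34 m
total = 94.54 + 27.34 = 122 m

122 m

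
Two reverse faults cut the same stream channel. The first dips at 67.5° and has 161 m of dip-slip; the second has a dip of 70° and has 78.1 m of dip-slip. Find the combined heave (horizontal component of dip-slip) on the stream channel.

88.3 m

heave_A = 161 × cos(67.5°) = 61.61 m
heave_B = 78.1 × cos(70°) = 26.71 m
total = 61.61 + 26.71 = 88.3 m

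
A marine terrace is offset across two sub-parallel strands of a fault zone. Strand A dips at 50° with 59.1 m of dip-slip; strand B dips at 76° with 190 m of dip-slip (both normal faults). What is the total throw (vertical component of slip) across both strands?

230 m

throw_A = 59.1 × sin(50°) = 45.27 m
throw_B = 190 × sin(76°) = 184.4 m
total = 45.27 + 184.4 = 230 m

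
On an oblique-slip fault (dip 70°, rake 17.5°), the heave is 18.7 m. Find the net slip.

182 m

dip-slip = heave / cos(dip) = 18.7 / cos(70°) = 54.68 m
net slip = dip-slip / sin(rake) = 54.68 / sin(17.5°) = 182 m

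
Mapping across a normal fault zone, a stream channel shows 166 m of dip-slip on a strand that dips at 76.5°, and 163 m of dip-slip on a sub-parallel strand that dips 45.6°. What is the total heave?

153 m

heave_A = 166 × cos(76.5°) = 38.75 m
heave_B = 163 × cos(45.6°) = 114 m
total = 38.75 + 114 = 153 m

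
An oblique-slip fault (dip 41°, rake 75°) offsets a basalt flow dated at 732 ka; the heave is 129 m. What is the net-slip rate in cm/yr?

dip-slip = heave / cos(dip) = 129 / cos(41°) = 170.9 m
net slip = dip-slip / sin(rake) = 170.9 / sin(75°) = 177 m
rate = 177 m / 732 ka = 0.000242 m/yr = 0.0242 cm/yr

0.0242 cm/yr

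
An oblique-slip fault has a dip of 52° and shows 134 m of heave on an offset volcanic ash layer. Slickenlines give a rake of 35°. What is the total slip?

dip-slip = heave / cos(dip) = 134 / cos(52°) = 217.7 m
net slip = dip-slip / sin(rake) = 217.7 / sin(35°) = 379 m

379 m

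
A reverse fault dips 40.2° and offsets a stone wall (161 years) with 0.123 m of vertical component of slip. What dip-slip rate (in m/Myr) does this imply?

dip-slip = throw / sin(dip) = 0.123 m / sin(40.2°) = 0.1906 m
rate = 0.1906 m / 161 years = 0.00118 m/yr = 1180 m/Myr

1180 m/Myr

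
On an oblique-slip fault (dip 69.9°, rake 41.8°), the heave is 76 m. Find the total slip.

dip-slip = heave / cos(dip) = 76 / cos(69.9°) = 221.1 m
net slip = dip-slip / sin(rake) = 221.1 / sin(41.8°) = 332 m

332 m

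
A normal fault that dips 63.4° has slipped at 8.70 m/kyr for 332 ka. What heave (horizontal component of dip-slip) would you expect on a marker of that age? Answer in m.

dip-slip = rate × time = 8.70 m/kyr × 332 ka = 2888 m
heave = dip-slip × cos(dip) = 2888 × cos(63.4°) = 1290 m

1290 m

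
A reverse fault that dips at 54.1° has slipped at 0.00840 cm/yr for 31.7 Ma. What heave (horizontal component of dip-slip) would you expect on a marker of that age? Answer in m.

dip-slip = rate × time = 0.00840 cm/yr × 31.7 Ma = 2663 m
heave = dip-slip × cos(dip) = 2663 × cos(54.1°) = 1560 m

1560 m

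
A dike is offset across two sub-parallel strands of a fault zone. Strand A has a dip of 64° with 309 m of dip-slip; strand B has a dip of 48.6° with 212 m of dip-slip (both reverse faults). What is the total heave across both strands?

heave_A = 309 × cos(64°) = 135.5 m
heave_B = 212 × cos(48.6°) = 140.2 m
total = 135.5 + 140.2 = 276 m

276 m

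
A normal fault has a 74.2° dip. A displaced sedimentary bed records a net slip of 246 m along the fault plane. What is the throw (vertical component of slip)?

237 m

throw = dip-slip × sin(dip) = 246 m × sin(74.2°) = 237 m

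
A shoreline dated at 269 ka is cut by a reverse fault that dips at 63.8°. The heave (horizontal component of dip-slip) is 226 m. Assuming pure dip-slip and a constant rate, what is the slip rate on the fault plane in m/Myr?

dip-slip = heave / cos(dip) = 226 m / cos(63.8°) = 511.9 m
rate = 511.9 m / 269 ka = 0.00190 m/yr = 1900 m/Myr

1900 m/Myr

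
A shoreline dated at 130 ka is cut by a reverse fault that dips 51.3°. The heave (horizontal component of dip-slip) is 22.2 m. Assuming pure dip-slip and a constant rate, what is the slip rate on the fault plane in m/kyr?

dip-slip = heave / cos(dip) = 22.2 m / cos(51.3°) = 35.51 m
rate = 35.51 m / 130 ka = 0.000273 m/yr = 0.273 m/kyr

0.273 m/kyr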